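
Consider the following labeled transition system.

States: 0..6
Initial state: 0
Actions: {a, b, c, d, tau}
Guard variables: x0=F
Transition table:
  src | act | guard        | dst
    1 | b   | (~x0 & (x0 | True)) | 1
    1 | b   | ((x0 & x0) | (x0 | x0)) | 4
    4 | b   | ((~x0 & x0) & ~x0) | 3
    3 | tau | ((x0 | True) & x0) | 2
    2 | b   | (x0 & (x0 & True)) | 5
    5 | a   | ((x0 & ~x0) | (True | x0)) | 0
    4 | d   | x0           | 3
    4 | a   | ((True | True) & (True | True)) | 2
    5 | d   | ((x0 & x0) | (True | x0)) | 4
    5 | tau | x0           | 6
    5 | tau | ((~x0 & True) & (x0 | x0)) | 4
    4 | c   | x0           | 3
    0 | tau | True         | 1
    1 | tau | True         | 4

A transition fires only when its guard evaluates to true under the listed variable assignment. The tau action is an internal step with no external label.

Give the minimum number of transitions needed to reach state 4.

Answer: 2

Trace:
Breadth-first toward 4:
  L0 = {0}
  L1 = {1}
  L2 = {4}
first hit 4 at d=2 via tau·tau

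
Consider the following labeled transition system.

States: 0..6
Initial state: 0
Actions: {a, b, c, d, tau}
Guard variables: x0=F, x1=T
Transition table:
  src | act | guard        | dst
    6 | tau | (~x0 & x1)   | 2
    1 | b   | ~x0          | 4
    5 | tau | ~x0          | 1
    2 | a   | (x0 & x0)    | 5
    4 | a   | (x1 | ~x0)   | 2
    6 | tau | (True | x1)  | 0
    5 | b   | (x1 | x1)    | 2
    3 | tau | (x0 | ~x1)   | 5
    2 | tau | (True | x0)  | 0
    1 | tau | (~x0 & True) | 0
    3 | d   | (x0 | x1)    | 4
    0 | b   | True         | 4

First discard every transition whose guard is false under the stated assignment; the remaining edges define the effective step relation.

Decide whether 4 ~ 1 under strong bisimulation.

Bisimulation quotient by refinement:
  P[0] = {{0,1,2,3,4,5,6}}
  P[1] = {{0},{1,5},{2,6},{3},{4}}
  P[2] = {{0},{1},{2},{3},{4},{5},{6}}
7 equivalence class(es) (converged in 3)
class of 4: {4}; class of 1: {1}

Answer: NOT BISIMILAR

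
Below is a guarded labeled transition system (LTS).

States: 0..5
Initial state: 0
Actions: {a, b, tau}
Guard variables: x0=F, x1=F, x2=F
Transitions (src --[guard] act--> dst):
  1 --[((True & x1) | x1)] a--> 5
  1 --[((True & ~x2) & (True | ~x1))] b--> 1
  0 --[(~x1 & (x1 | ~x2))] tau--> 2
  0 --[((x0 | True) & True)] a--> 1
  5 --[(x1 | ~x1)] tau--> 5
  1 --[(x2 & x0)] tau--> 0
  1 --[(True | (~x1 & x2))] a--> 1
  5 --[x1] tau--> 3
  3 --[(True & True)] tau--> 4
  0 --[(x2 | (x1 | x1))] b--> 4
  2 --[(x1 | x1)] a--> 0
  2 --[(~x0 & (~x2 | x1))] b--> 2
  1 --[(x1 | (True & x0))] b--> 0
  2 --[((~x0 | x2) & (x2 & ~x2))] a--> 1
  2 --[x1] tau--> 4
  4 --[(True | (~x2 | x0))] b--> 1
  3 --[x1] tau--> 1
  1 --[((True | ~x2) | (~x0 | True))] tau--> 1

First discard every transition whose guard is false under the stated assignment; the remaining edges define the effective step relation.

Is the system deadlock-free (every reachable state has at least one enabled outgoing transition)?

Answer: DEADLOCK-FREE

Working:
Reach set: {0,1,2}
  0: a→1  tau→2  [2 out]
  1: a→1  b→1  tau→1  [3 out]
  2: b→2  [1 out]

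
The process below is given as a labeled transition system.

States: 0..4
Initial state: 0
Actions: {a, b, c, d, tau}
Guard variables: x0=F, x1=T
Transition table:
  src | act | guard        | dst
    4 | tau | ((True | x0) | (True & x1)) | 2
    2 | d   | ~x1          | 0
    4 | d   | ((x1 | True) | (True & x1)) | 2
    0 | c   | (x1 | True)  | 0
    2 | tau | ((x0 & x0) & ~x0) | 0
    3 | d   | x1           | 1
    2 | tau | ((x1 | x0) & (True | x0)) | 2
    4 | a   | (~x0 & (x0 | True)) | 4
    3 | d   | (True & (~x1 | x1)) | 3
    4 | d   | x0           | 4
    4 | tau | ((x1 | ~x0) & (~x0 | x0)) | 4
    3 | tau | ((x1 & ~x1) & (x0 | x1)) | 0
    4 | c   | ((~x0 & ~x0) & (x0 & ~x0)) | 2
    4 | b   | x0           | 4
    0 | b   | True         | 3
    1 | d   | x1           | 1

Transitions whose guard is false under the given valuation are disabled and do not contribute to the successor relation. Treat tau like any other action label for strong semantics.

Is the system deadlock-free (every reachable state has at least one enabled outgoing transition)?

Answer: DEADLOCK-FREE

Analysis:
Reachable = {0,1,3}
  0: b→3  c→0  [2 exit(s)]
  1: d→1  [1 exit(s)]
  3: d→1  d→3  [2 exit(s)]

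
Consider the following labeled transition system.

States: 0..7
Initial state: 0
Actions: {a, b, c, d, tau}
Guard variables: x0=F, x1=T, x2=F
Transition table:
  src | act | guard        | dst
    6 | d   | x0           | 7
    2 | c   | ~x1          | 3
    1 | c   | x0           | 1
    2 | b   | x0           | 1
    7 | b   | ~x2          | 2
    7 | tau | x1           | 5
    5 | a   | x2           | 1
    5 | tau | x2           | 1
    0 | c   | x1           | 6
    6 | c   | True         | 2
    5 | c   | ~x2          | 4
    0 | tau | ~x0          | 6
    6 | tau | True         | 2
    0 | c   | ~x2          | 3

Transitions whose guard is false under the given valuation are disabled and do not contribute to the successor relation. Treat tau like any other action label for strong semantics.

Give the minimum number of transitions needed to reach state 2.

BFS to 2:
  L0 = {0}
  L1 = {3,6}
  L2 = {2}
2 enters at depth 2; path c·c

Answer: 2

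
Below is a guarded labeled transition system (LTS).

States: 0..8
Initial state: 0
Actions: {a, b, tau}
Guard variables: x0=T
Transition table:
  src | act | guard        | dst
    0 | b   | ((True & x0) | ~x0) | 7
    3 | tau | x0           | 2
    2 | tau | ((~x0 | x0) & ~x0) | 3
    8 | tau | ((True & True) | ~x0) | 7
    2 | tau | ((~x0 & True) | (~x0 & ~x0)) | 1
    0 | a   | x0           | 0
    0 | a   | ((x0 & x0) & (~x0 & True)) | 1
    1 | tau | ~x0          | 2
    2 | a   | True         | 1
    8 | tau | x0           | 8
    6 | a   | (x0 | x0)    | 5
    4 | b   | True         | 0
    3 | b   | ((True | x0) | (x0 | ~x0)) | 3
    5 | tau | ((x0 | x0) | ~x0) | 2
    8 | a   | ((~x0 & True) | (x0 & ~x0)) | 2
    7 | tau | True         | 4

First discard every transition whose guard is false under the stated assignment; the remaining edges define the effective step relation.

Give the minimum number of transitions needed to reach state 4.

Breadth-first toward 4:
  Layer 0: {0}
  Layer 1: {7}
  Layer 2: {4}
4 enters at depth 2; path b·tau

Answer: 2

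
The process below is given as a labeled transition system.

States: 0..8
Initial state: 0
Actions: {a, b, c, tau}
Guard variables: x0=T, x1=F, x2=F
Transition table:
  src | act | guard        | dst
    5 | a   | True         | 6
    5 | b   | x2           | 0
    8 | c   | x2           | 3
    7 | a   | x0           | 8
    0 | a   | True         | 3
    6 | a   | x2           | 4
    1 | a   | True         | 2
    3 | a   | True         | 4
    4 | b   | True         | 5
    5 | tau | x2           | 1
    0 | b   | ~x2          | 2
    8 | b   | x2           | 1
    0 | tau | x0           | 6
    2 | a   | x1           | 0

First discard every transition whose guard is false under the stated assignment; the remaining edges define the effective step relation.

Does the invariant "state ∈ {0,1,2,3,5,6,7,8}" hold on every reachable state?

Answer: INVARIANT VIOLATED at state 4

Analysis:
Allowed set {0,1,2,3,5,6,7,8}
R = {0,2,3,4,5,6}
  0: ✓
  2: ✓
  3: ✓
  4: outside
  5: ✓
  6: ✓
counterexample path to 4: a·a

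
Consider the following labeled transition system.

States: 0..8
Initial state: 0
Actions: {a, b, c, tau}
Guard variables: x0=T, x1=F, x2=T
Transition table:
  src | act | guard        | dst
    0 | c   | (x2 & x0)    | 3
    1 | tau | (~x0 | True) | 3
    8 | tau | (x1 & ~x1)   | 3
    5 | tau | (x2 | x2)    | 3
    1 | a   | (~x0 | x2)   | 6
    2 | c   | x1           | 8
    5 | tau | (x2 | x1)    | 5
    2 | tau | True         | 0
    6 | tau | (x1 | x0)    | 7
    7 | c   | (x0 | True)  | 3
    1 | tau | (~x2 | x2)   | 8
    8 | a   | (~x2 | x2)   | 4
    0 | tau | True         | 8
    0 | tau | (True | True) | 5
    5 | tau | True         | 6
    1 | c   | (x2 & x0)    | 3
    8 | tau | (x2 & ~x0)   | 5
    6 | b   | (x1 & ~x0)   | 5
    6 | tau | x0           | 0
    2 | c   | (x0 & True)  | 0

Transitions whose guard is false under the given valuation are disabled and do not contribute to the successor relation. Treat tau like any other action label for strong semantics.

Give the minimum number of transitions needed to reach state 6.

Answer: 2

Working:
Layered search for 6:
  Layer 0: {0}
  Layer 1: {3,5,8}
  Layer 2: {4,6}
depth(6)=2, e.g. tau·tau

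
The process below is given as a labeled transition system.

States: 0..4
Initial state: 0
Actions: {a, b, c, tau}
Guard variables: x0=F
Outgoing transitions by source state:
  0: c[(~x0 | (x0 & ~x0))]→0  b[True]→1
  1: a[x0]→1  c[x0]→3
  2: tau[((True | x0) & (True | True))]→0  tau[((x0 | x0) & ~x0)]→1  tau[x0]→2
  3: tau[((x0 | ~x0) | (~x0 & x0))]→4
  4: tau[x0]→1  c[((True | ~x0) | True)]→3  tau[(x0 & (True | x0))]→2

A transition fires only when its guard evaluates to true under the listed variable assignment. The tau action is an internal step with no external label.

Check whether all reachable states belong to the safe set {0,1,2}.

Inv-set: {0,1,2}
Reach set: {0,1}
  0: ✓
  1: ✓

Answer: INVARIANT HOLDS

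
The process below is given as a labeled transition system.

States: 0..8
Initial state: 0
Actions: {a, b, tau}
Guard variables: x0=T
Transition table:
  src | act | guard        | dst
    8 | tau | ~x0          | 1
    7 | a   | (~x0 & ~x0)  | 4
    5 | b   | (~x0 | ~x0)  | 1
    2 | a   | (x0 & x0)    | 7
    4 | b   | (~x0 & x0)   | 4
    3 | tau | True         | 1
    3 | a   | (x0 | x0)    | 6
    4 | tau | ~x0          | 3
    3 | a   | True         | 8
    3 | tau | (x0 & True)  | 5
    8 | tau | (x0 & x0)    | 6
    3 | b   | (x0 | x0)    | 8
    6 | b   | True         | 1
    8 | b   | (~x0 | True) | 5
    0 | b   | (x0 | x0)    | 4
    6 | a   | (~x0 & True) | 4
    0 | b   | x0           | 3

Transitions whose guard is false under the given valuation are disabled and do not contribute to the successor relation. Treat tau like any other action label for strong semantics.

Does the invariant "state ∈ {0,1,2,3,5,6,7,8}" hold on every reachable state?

Answer: INVARIANT VIOLATED at state 4

Trace:
Safe = {0,1,2,3,5,6,7,8}
R = {0,1,3,4,5,6,8}
  0: safe
  1: safe
  3: safe
  4: outside
  5: safe
  6: safe
  8: safe
reach 4 via b — violates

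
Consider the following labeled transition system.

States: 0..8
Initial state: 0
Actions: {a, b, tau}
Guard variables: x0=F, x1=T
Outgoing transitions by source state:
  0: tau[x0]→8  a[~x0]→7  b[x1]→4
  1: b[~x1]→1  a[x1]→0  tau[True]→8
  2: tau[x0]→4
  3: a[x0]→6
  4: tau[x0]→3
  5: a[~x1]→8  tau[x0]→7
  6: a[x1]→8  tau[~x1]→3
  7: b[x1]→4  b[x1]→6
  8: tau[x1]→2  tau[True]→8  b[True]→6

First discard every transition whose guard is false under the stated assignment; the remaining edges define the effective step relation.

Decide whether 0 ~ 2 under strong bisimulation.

Refine partition for ~:
  π0 = {{0,1,2,3,4,5,6,7,8}}
  π1 = {{0},{1},{2,3,4,5},{6},{7},{8}}
Fixed point at round 2; 6 class(es).
0∈{0}, 2∈{2,3,4,5}

Answer: NOT BISIMILAR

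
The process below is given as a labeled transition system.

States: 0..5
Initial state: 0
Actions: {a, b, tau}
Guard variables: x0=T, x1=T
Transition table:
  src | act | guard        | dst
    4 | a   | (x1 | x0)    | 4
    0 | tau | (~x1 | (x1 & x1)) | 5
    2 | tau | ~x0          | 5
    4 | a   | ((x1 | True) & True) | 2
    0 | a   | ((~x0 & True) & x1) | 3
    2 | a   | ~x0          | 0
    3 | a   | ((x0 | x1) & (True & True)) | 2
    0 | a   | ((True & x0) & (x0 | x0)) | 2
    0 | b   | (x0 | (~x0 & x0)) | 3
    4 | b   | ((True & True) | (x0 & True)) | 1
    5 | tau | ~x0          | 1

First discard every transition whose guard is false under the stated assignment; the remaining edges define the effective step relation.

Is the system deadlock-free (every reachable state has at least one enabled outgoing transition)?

Answer: DEADLOCK at state 2

Trace:
R = {0,2,3,5}
  0: a→2  b→3  tau→5  [3 out]
  2: ∅  [no exit]
  3: a→2  [1 out]
  5: ∅  [no exit]
witness 2: a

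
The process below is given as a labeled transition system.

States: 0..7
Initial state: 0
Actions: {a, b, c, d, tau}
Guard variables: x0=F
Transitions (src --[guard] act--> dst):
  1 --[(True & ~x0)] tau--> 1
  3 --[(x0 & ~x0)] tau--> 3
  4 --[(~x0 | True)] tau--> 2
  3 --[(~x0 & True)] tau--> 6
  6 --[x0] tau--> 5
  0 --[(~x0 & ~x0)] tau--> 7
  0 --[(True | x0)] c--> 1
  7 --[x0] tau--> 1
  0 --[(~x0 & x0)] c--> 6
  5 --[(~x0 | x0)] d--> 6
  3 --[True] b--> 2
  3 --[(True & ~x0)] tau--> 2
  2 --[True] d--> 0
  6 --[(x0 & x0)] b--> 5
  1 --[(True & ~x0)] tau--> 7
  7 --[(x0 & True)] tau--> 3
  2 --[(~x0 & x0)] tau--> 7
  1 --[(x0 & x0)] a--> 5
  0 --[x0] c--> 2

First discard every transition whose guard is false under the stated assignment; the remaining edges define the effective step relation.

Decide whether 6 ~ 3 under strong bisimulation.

Refine partition for ~:
  P[0] = {{0,1,2,3,4,5,6,7}}
  P[1] = {{0},{1,4},{2,5},{3},{6,7}}
  P[2] = {{0},{1},{2},{3},{4},{5},{6,7}}
7 equivalence class(es) (converged in 3)
[6]={6,7}  [3]={3}

Answer: NOT BISIMILAR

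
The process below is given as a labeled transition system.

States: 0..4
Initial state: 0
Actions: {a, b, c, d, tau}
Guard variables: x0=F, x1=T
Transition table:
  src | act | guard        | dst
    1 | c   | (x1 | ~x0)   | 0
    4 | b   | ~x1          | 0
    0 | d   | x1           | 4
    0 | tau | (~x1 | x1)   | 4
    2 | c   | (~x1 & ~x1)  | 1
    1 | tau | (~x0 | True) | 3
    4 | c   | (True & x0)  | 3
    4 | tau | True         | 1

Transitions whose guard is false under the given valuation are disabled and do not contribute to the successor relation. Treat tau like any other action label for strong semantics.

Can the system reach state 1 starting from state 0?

Answer: REACHABLE

Analysis:
5 transition(s) survive guard evaluation.
Layer 0: {0}
Layer 1: {4}  cumulative {0,4}
Layer 2: {1}  cumulative {0,1,4}
Layer 3: {3}  cumulative {0,1,3,4}
Reachable = {0,1,3,4}
trace reaching 1: d·tau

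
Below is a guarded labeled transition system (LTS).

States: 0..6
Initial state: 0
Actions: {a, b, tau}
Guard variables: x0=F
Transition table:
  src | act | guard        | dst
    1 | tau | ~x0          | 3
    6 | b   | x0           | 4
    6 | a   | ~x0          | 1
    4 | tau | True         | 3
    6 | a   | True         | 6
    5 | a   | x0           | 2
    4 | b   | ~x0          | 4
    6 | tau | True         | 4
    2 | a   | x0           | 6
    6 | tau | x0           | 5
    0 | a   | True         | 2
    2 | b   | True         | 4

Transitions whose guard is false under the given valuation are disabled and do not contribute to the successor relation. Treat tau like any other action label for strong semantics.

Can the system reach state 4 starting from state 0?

Answer: REACHABLE

Trace:
After dropping false guards: 8 live edges.
L0 = {0}
L1 = {2}  cumulative {0,2}
L2 = {4}  cumulative {0,2,4}
L3 = {3}  cumulative {0,2,3,4}
Reachable = {0,2,3,4}
Path to 4: a·b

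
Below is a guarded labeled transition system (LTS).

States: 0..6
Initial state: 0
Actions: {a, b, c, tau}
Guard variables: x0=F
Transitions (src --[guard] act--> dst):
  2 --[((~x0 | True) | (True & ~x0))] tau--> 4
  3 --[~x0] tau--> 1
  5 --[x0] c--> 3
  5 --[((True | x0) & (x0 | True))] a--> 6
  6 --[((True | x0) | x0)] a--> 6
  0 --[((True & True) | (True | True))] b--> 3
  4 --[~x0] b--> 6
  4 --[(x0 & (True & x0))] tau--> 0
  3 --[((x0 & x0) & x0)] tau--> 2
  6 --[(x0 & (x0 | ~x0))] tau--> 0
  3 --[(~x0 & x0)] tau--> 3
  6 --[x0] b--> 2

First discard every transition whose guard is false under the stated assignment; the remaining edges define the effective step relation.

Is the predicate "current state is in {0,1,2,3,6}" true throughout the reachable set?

Answer: INVARIANT HOLDS

Working:
Inv-set: {0,1,2,3,6}
Reachable = {0,1,3}
  0: ✓
  1: ✓
  3: ✓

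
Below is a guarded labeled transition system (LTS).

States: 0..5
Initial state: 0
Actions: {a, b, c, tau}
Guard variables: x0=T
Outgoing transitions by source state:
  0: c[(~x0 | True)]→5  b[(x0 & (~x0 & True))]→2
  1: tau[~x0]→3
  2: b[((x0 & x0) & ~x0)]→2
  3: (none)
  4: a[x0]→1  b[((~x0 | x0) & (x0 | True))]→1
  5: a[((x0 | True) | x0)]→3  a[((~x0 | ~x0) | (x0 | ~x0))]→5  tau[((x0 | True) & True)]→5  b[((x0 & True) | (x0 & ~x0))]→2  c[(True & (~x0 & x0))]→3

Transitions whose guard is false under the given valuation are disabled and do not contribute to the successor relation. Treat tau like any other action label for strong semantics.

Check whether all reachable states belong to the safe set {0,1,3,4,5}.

Answer: INVARIANT VIOLATED at state 2

Analysis:
Safe = {0,1,3,4,5}
Reach set: {0,2,3,5}
  0: ✓
  2: VIOLATES
  3: ✓
  5: ✓
reach 2 via c·b — violates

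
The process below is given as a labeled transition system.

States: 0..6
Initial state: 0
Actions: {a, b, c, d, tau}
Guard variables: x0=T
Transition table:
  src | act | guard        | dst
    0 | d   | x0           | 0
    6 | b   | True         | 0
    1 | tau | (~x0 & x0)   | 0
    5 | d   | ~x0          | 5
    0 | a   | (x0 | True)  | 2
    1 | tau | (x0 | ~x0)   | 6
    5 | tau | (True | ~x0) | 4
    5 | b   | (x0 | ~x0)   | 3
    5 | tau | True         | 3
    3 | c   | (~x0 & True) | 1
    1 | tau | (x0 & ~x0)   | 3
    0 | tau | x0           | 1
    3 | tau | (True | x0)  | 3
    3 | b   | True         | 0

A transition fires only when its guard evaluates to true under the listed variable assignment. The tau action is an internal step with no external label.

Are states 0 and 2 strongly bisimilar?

Answer: NOT BISIMILAR

Trace:
Compute ~ classes (split until stable):
  P[0] = {{0,1,2,3,4,5,6}}
  P[1] = {{0},{1},{2,4},{3,5},{6}}
  P[2] = {{0},{1},{2,4},{3},{5},{6}}
6 equivalence class(es) (converged in 3)
[0]={0}  [2]={2,4}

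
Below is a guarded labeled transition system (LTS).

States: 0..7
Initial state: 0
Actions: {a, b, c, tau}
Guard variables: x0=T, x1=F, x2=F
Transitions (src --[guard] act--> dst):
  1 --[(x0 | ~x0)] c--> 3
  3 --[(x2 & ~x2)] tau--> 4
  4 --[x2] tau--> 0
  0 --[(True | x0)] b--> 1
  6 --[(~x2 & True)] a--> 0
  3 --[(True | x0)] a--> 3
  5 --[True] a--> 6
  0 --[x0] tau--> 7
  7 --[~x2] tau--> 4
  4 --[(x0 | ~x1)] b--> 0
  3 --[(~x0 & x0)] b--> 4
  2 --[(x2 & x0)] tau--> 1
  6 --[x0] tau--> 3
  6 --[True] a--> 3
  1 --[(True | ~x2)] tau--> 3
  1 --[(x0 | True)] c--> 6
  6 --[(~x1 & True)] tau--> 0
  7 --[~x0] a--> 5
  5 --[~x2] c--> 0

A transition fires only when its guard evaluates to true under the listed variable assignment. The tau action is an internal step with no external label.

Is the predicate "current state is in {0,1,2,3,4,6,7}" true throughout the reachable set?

Safe = {0,1,2,3,4,6,7}
R = {0,1,3,4,6,7}
  0: ok
  1: ok
  3: ok
  4: ok
  6: ok
  7: ok

Answer: INVARIANT HOLDS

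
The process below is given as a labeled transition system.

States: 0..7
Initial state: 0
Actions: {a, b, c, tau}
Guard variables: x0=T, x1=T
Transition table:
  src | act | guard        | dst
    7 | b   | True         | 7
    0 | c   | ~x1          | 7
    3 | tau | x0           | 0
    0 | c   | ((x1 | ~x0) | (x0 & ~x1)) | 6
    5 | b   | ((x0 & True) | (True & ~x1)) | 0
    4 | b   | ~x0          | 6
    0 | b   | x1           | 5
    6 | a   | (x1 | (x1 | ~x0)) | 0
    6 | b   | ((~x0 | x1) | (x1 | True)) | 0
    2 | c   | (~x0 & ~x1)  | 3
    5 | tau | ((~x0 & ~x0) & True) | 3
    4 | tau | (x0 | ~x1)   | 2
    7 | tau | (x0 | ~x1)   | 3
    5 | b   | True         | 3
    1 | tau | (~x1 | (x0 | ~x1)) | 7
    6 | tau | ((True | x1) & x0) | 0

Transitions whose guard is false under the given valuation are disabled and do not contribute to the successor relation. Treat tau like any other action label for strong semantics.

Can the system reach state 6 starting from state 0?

After dropping false guards: 12 live edges.
Layer 0: {0}
Layer 1: {5,6}  cumulative {0,5,6}
Layer 2: {3}  cumulative {0,3,5,6}
R = {0,3,5,6}
witness 6: c

Answer: REACHABLE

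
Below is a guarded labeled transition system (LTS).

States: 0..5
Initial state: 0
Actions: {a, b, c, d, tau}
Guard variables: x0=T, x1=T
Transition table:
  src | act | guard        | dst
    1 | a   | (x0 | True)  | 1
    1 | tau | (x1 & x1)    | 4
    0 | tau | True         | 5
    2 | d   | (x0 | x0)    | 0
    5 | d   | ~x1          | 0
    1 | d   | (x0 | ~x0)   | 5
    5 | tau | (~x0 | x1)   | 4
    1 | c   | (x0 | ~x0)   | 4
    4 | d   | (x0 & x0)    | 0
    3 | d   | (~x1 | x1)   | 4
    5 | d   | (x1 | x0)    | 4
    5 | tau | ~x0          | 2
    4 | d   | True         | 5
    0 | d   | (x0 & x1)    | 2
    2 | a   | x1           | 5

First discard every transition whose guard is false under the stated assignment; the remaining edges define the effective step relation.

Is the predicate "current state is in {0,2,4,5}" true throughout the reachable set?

Allowed set {0,2,4,5}
Reach set: {0,2,4,5}
  0: ok
  2: ok
  4: ok
  5: ok

Answer: INVARIANT HOLDS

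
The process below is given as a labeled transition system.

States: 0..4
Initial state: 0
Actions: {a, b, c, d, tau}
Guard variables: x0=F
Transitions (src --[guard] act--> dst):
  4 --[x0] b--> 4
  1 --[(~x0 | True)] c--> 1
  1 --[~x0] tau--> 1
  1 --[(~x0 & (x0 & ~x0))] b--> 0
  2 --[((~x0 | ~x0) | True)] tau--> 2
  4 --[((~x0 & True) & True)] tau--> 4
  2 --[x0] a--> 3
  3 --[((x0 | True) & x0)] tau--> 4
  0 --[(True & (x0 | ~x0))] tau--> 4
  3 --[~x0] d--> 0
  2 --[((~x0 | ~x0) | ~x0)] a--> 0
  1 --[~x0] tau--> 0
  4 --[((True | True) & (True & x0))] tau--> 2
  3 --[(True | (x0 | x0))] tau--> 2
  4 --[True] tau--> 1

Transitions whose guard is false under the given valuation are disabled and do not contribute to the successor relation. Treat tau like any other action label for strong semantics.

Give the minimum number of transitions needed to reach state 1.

Layered search for 1:
  Layer 0: {0}
  Layer 1: {4}
  Layer 2: {1}
1 enters at depth 2; path tau·tau

Answer: 2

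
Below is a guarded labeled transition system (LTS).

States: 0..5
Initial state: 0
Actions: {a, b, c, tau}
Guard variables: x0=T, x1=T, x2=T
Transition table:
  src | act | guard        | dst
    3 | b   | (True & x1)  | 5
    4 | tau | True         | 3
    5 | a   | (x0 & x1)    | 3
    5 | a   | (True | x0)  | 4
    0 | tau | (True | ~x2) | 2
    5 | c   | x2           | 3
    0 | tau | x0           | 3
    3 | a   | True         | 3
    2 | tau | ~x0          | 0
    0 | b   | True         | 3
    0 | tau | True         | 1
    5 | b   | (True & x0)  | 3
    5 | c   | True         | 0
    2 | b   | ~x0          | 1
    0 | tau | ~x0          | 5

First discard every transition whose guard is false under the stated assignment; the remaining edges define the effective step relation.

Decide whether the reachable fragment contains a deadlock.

Answer: DEADLOCK at state 1

Working:
Reachable = {0,1,2,3,4,5}
  0: b→3  tau→1  tau→2  tau→3  [4 out]
  1: ∅  [STUCK]
  2: ∅  [STUCK]
  3: a→3  b→5  [2 out]
  4: tau→3  [1 out]
  5: a→3  a→4  b→3  c→0  c→3  [5 out]
witness 1: tau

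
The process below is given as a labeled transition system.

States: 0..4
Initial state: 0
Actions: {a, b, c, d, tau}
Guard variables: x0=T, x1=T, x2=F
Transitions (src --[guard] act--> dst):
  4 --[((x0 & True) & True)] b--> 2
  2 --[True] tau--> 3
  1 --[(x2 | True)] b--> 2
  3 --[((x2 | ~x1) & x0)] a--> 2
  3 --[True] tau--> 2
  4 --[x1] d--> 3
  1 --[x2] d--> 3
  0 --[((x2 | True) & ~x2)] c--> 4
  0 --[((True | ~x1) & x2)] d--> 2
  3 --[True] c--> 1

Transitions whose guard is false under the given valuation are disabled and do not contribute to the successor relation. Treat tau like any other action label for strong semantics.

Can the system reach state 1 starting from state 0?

After dropping false guards: 7 live edges.
Layer 0: {0}
Layer 1: {4}  cumulative {0,4}
Layer 2: {2,3}  cumulative {0,2,3,4}
Layer 3: {1}  cumulative {0,1,2,3,4}
R = {0,1,2,3,4}
trace reaching 1: c·d·c

Answer: REACHABLE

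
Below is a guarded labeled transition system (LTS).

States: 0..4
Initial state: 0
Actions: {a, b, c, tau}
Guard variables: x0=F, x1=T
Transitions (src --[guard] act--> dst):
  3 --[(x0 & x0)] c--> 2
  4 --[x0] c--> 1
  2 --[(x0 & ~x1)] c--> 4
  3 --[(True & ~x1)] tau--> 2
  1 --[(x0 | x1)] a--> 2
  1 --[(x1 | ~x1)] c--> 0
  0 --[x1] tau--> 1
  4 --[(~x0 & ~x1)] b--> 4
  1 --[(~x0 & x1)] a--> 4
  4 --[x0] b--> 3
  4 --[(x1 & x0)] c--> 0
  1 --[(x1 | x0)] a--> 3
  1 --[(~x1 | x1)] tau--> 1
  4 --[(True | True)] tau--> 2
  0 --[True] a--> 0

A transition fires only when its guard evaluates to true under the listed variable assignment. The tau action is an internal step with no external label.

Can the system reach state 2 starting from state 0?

Answer: REACHABLE

Analysis:
After dropping false guards: 8 live edges.
depth 0: {0}
depth 1: {1}  now seen {0,1}
depth 2: {2,3,4}  now seen {0,1,2,3,4}
Reach set: {0,1,2,3,4}
Path to 2: tau·a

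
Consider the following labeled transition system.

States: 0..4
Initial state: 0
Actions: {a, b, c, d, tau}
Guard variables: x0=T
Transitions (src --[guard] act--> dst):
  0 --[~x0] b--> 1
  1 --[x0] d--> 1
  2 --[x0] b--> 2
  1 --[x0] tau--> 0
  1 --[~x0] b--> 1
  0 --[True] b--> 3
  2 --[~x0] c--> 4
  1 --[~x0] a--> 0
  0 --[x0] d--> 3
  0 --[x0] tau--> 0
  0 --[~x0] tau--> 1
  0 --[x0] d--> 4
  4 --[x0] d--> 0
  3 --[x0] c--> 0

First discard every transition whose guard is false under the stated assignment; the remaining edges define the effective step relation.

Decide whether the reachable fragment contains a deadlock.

R = {0,3,4}
  0: b→3  d→3  d→4  tau→0  [4 out]
  3: c→0  [1 out]
  4: d→0  [1 out]

Answer: DEADLOCK-FREE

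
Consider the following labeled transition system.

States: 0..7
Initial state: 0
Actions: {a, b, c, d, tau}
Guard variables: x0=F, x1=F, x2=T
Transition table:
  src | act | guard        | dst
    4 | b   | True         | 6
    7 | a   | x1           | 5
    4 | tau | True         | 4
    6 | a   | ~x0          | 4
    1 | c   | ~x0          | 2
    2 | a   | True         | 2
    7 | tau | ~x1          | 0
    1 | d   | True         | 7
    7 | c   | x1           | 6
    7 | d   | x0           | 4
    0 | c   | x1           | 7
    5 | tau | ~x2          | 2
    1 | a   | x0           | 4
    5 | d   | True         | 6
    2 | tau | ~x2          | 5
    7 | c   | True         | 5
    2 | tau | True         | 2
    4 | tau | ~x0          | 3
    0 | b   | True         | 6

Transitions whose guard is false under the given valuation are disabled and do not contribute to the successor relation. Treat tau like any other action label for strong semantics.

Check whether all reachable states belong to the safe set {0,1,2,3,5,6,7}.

Answer: INVARIANT VIOLATED at state 4

Working:
Safe = {0,1,2,3,5,6,7}
Reachable = {0,3,4,6}
  0: ✓
  3: ✓
  4: ✗ unsafe
  6: ✓
witness against invariant: b·a → 4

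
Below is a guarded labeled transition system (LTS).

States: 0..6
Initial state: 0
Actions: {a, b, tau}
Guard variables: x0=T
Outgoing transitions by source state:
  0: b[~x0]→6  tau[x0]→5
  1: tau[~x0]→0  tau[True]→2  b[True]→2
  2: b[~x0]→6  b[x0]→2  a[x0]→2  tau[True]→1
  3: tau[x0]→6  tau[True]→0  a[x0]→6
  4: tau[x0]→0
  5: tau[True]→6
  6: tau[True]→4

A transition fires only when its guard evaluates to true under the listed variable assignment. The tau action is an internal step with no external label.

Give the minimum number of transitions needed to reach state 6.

Layered search for 6:
  depth 0: {0}
  depth 1: {5}
  depth 2: {6}
depth(6)=2, e.g. tau·tau

Answer: 2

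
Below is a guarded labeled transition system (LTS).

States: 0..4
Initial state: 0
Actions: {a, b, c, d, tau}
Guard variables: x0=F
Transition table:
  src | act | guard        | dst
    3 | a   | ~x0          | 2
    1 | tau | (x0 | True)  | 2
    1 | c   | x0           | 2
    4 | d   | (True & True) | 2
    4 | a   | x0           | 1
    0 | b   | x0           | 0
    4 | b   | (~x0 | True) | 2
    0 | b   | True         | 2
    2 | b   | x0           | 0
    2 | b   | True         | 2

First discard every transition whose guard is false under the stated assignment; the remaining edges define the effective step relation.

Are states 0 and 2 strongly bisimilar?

Refine partition for ~:
  π0 = {{0,1,2,3,4}}
  π1 = {{0,2},{1},{3},{4}}
Fixed point at round 2; 4 class(es).
[0]={0,2}  [2]={0,2}

Answer: BISIMILAR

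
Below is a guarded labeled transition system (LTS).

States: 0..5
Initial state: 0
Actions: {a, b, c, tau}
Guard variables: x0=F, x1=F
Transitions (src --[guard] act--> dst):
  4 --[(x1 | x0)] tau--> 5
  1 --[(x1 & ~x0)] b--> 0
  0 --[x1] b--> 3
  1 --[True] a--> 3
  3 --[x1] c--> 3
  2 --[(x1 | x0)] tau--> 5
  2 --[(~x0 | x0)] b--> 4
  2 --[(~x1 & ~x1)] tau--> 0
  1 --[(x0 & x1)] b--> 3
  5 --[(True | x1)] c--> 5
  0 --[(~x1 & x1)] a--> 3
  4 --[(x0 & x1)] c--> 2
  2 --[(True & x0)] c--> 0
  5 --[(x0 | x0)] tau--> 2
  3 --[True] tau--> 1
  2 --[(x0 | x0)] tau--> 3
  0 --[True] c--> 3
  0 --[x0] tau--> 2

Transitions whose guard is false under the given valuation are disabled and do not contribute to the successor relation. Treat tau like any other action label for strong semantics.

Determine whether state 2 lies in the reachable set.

After dropping false guards: 6 live edges.
depth 0: {0}
depth 1: {3}  total {0,3}
depth 2: {1}  total {0,1,3}
R = {0,1,3}

Answer: UNREACHABLE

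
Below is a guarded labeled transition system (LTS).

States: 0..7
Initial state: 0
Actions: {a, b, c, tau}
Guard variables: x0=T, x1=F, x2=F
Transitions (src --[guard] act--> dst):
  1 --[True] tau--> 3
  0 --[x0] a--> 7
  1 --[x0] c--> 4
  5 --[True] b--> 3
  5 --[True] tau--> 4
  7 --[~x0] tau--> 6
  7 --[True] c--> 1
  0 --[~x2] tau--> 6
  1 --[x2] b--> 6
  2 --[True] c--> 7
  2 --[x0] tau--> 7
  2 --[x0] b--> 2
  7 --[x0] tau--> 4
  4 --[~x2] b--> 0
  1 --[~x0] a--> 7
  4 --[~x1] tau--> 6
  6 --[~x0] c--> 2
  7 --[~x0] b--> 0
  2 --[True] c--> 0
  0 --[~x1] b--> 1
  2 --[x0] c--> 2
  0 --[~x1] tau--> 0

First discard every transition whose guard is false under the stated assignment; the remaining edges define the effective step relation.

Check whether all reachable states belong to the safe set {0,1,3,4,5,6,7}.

Answer: INVARIANT HOLDS

Working:
Safe = {0,1,3,4,5,6,7}
R = {0,1,3,4,6,7}
  0: ok
  1: ok
  3: ok
  4: ok
  6: ok
  7: ok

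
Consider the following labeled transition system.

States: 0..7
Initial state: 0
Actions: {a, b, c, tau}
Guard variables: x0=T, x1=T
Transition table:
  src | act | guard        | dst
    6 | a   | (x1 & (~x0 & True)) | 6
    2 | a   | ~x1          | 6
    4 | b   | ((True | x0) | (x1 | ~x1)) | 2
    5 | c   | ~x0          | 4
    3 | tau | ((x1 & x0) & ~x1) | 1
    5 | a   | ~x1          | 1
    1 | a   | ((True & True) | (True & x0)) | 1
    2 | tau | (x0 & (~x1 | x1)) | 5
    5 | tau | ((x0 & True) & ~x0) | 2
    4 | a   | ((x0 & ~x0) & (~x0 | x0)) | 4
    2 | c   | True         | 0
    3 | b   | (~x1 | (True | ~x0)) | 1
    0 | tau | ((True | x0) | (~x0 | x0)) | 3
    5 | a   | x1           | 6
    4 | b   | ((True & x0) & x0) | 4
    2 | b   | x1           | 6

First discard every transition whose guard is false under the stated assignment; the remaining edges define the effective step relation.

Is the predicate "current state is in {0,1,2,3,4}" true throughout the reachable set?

Answer: INVARIANT HOLDS

Trace:
Allowed set {0,1,2,3,4}
Reach set: {0,1,3}
  0: safe
  1: safe
  3: safe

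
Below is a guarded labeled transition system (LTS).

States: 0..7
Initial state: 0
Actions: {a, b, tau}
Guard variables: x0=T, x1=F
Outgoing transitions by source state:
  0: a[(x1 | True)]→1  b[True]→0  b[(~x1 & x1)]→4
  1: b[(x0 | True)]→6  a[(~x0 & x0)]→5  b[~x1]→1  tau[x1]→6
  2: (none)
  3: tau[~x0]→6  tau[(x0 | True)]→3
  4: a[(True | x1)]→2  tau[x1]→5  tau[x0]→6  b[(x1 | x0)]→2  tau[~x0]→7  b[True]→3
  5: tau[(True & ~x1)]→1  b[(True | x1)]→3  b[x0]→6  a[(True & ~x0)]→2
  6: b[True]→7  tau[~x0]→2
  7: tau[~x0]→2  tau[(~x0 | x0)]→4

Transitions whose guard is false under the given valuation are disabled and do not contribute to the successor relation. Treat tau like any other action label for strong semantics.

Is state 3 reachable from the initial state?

Answer: REACHABLE

Working:
Guard filter leaves 14 enabled edge(s).
L0 = {0}
L1 = {1}  total {0,1}
L2 = {6}  total {0,1,6}
L3 = {7}  total {0,1,6,7}
L4 = {4}  total {0,1,4,6,7}
L5 = {2,3}  total {0,1,2,3,4,6,7}
R = {0,1,2,3,4,6,7}
trace reaching 3: a·b·b·tau·b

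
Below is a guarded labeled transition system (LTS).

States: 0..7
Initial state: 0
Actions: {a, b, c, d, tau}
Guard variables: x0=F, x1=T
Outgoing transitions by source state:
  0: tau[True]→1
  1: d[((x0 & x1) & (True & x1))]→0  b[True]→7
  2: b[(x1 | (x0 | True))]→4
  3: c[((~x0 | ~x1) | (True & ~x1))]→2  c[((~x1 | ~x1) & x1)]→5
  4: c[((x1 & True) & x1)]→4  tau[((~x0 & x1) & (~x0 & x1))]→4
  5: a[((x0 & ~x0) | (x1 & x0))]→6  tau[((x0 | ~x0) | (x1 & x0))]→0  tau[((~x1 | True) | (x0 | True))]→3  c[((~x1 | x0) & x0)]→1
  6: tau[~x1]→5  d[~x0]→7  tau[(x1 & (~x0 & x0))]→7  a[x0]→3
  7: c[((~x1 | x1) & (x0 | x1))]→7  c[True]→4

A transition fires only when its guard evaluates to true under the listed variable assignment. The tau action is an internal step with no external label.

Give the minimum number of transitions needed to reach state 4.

Answer: 3

Working:
BFS to 4:
  depth 0: {0}
  depth 1: {1}
  depth 2: {7}
  depth 3: {4}
depth(4)=3, e.g. tau·b·c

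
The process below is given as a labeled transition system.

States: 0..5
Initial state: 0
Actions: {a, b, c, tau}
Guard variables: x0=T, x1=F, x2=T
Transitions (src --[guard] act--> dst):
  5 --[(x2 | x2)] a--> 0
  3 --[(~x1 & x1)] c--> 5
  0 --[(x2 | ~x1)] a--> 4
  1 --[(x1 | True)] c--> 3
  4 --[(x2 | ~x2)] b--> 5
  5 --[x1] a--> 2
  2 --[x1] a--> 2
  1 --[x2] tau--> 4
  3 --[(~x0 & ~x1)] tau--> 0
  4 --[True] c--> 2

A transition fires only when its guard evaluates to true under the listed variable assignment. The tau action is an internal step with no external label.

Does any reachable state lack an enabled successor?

Answer: DEADLOCK at state 2

Analysis:
R = {0,2,4,5}
  0: a→4  [1 out]
  2: ∅  [STUCK]
  4: b→5  c→2  [2 out]
  5: a→0  [1 out]
witness 2: a·c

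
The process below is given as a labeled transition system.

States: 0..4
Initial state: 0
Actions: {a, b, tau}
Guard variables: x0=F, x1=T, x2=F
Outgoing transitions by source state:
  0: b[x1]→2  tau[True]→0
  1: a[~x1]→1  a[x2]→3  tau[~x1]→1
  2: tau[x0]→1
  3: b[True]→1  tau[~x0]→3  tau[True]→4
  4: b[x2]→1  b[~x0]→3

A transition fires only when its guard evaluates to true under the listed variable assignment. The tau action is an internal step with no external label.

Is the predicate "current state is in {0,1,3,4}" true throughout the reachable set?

Answer: INVARIANT VIOLATED at state 2

Analysis:
Inv-set: {0,1,3,4}
Reach set: {0,2}
  0: ✓
  2: outside
reach 2 via b — violates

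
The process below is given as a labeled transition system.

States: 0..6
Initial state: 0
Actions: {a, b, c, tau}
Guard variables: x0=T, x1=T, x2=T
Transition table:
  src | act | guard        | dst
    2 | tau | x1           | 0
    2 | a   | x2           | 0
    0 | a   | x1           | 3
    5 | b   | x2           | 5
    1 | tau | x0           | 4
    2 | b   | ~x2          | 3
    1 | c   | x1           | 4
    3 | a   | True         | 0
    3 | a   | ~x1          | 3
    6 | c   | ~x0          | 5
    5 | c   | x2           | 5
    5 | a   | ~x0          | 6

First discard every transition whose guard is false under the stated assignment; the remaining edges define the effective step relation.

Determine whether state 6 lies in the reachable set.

Guard filter leaves 8 enabled edge(s).
Layer 0: {0}
Layer 1: {3}  cumulative {0,3}
Reachable = {0,3}

Answer: UNREACHABLE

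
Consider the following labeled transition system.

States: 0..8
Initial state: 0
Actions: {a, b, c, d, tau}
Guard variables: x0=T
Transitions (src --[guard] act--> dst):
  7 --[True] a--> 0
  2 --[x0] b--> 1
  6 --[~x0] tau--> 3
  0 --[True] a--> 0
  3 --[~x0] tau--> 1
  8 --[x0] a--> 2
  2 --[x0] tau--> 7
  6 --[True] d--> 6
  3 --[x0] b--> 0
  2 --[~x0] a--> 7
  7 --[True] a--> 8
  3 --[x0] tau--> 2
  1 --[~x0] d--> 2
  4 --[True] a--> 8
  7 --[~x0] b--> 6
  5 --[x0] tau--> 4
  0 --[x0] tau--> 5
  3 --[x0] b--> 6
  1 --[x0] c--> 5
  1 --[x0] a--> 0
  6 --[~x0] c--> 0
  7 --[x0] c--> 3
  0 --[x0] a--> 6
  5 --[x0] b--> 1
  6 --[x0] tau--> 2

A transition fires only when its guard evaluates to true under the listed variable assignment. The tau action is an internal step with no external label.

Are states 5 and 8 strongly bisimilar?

Refine partition for ~:
  round 0: {{0,1,2,3,4,5,6,7,8}}
  round 1: {{0},{1,7},{2,3,5},{4,8},{6}}
  round 2: {{0},{1},{2},{3},{4},{5},{6},{7},{8}}
Fixed point at round 3; 9 class(es).
[5]={5}  [8]={8}

Answer: NOT BISIMILAR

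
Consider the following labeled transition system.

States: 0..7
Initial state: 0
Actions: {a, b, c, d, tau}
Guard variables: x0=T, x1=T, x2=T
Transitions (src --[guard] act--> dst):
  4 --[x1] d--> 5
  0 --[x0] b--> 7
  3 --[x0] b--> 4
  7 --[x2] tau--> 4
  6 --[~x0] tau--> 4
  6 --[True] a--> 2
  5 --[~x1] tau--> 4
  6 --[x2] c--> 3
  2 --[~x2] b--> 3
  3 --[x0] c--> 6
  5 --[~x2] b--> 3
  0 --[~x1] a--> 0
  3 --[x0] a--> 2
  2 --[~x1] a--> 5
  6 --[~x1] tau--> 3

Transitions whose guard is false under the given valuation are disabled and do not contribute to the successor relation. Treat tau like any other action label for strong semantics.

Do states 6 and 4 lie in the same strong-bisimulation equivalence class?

Bisimulation quotient by refinement:
  P[0] = {{0,1,2,3,4,5,6,7}}
  P[1] = {{0},{1,2,5},{3},{4},{6},{7}}
6 equivalence class(es) (converged in 2)
class of 6: {6}; class of 4: {4}

Answer: NOT BISIMILAR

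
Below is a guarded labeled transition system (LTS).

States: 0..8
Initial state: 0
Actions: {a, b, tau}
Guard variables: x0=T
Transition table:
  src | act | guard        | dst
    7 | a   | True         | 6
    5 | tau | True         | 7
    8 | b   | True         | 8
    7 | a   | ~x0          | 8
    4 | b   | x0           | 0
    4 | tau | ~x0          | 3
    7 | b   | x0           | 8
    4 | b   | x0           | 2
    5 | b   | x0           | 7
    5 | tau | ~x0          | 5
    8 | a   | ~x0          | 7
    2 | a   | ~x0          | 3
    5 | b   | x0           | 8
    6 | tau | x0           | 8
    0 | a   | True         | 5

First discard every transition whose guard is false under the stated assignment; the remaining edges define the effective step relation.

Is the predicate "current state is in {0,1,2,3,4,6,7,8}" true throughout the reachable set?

Answer: INVARIANT VIOLATED at state 5

Trace:
Allowed set {0,1,2,3,4,6,7,8}
Reachable = {0,5,6,7,8}
  0: ✓
  5: VIOLATES
  6: ✓
  7: ✓
  8: ✓
reach 5 via a — violates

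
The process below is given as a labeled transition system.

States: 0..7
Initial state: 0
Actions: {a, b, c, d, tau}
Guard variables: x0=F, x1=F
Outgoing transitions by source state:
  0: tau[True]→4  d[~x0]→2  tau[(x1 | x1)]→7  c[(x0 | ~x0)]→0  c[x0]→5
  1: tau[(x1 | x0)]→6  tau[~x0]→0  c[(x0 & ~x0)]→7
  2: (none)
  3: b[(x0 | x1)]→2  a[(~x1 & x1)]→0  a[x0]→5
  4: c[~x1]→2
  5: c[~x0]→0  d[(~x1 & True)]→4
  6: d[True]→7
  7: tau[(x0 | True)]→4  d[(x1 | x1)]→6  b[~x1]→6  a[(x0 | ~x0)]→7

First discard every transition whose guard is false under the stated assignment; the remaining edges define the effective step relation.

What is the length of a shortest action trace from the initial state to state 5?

Breadth-first toward 5:
  Layer 0: {0}
  Layer 1: {2,4}
5 never appears.

Answer: UNREACHABLE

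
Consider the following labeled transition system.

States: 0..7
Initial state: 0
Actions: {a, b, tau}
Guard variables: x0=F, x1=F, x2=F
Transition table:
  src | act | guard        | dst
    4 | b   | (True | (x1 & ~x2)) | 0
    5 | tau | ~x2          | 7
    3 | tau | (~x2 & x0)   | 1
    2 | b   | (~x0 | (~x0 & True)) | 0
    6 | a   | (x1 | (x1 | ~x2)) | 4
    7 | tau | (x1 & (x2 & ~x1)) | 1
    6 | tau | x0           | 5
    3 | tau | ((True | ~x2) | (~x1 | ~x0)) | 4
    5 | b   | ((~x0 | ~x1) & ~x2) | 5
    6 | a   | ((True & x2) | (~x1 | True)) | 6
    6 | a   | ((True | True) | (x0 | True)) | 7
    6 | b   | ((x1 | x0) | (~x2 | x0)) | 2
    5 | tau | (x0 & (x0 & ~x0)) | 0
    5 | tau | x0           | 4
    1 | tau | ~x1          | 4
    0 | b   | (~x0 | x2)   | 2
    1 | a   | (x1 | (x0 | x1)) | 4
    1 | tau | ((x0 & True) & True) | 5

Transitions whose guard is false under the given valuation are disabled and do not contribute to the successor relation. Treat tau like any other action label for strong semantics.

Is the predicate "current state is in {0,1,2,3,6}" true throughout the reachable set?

Allowed set {0,1,2,3,6}
R = {0,2}
  0: ok
  2: ok

Answer: INVARIANT HOLDS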